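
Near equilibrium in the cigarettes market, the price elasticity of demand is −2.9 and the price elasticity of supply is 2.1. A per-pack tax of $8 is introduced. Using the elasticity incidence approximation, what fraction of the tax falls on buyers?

Buyers' share ≈ 0.42.

Incidence ratio: buyers' share ≈ εs / (εs + |εd|) = 2.1 / (2.1 + 2.9) = 0.42.
Supply is the less elastic side, so buyers bear the smaller share.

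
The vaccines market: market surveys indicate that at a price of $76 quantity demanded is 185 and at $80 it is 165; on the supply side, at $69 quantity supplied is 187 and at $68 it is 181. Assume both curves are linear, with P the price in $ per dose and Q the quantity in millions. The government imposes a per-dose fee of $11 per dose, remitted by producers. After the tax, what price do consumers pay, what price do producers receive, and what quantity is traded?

Consumers pay $78; producers receive $67; quantity = 175.

Demand slope: (165 − 185)/(80 − 76) = -5, so Qd = 565 − 5P.
Supply slope: (181 − 187)/(68 − 69) = 6, so Qs = 6P − 227.
Before the tax: set 565 − 5P = 6P − 227 → P* = $72, Q* = 205.
With the tax collected from producers, supply shifts: Qs = 6(P − 11) − 227.
Solving gives Q = 175 with consumers paying $78 and producers receiving $67 (the $11 wedge).
The less price-elastic side of the market bears the larger share of a per-unit tax.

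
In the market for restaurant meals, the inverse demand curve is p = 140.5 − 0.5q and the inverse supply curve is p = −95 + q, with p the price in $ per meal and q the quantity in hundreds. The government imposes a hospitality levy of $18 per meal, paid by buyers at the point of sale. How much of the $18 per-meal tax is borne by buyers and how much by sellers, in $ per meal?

Buyers bear $6 per meal; sellers bear $12 per meal.

Rewrite in direct form: qd = 281 − 2p and qs = p + 95.
Without the tax, 281 − 2p = p + 95 gives 3p = 186, so p* = $62 and q* = 157.
With the tax collected from buyers, demand (in seller-price terms) shifts: qd = 281 − 2(p + 18).
New equilibrium: buyers pay $68, sellers receive $50, q = 145. (Wedge: pb − ps = 18.)
Burden on buyers: $6; on sellers: $12. (They sum to $18.)
The less price-elastic side of the market bears the larger share of a per-unit tax.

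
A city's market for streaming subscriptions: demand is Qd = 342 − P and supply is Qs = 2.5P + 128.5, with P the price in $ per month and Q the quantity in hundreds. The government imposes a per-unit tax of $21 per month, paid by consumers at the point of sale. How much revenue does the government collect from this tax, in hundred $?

Before the tax: set 342 − P = 2.5P + 128.5 → P* = $61, Q* = 281.
With the tax collected from consumers, demand (in seller-price terms) shifts: Qd = 342 − (P + 21).
Solving gives Q = 266 with consumers paying $76 and sellers receiving $55 (the $21 wedge).
Revenue = t · Q = 21 · 266 = $5586.

Tax revenue = $5586 hundred.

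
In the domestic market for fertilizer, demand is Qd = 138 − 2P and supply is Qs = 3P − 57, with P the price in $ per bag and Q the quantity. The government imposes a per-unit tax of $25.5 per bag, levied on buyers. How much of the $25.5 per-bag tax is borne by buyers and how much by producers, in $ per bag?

Buyers bear $15.3 per bag; producers bear $10.2 per bag.

Before the tax: set 138 − 2P = 3P − 57 → P* = $39, Q* = 60.
With the tax collected from buyers, demand (in seller-price terms) shifts: Qd = 138 − 2(P + 25.5).
Solving gives Q = 29.4 with buyers paying $54.3 and producers receiving $28.8 (the $25.5 wedge).
Burden on buyers: $15.3; on producers: $10.2. (They sum to $25.5.)
The less price-elastic side of the market bears the larger share of a per-unit tax.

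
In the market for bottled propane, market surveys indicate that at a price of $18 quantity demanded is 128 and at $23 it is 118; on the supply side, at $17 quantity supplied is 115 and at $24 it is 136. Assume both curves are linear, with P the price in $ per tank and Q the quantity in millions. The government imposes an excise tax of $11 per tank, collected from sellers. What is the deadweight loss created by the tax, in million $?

Demand slope: (118 − 128)/(23 − 18) = -2, so Qd = 164 − 2P.
Supply slope: (136 − 115)/(24 − 17) = 3, so Qs = 3P + 64.
Before the tax: set 164 − 2P = 3P + 64 → P* = $20, Q* = 124.
With the tax collected from sellers, supply shifts: Qs = 3(P − 11) + 64.
New equilibrium: consumers pay $26.6, sellers receive $15.6, Q = 110.8. (Wedge: Pb − Ps = 11.)
Quantity falls by |ΔQ| = |124 − 110.8| = 13.2.
DWL = ½ · t · |ΔQ| = ½ · 11 · 13.2 = $72.6.

Deadweight loss = $72.6 million.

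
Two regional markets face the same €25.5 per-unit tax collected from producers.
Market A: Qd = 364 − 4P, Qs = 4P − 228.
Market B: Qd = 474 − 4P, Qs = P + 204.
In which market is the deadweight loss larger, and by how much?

Market A, by €390.15.

Market A: pre-tax P* = €74, Q* = 68; post-tax Q = 17; deadweight loss = €650.25.
Market B: pre-tax P* = €54, Q* = 258; post-tax Q = 237.6; deadweight loss = €260.1.
Difference: €650.25 vs €260.1 → market A is larger by €390.15.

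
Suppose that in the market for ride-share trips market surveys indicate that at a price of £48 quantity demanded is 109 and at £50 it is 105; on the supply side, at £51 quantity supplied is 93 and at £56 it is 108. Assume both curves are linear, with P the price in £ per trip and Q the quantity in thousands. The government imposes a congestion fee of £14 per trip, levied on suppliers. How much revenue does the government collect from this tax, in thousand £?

Demand slope: (105 − 109)/(50 − 48) = -2, so Qd = 205 − 2P.
Supply slope: (108 − 93)/(56 − 51) = 3, so Qs = 3P − 60.
Without the tax, 205 − 2P = 3P − 60 gives 5P = 265, so P* = £53 and Q* = 99.
With the tax collected from suppliers, supply shifts: Qs = 3(P − 14) − 60.
New equilibrium: buyers pay £61.4, suppliers receive £47.4, Q = 82.2. (Wedge: Pb − Ps = 14.)
Revenue = t · Q = 14 · 82.2 = £1150.8.

Tax revenue = £1150.8 thousand.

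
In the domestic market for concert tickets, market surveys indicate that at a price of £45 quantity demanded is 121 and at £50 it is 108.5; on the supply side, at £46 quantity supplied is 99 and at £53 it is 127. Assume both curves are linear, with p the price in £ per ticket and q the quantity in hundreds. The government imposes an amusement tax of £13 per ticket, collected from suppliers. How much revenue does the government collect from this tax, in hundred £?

Demand slope: (108.5 − 121)/(50 − 45) = -2.5, so qd = 233.5 − 2.5p.
Supply slope: (127 − 99)/(53 − 46) = 4, so qs = 4p − 85.
Without the tax, 233.5 − 2.5p = 4p − 85 gives 6.5p = 318.5, so p* = £49 and q* = 111.
With the tax collected from suppliers, supply shifts: qs = 4(p − 13) − 85.
New equilibrium: consumers pay £57, suppliers receive £44, q = 91. (Wedge: pb − ps = 13.)
Revenue = t · Q = 13 · 91 = £1183.

Tax revenue = £1183 hundred.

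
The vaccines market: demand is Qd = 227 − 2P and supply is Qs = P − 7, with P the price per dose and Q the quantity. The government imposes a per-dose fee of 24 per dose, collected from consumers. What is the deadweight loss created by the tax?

Deadweight loss = 192.

Without the tax, 227 − 2P = P − 7 gives 3P = 234, so P* = 78 and Q* = 71.
With the tax collected from consumers, demand (in seller-price terms) shifts: Qd = 227 − 2(P + 24).
Solving gives Q = 55 with consumers paying 86 and producers receiving 62 (the 24 wedge).
Quantity falls by |ΔQ| = |71 − 55| = 16.
DWL = ½ · t · |ΔQ| = ½ · 24 · 16 = 192.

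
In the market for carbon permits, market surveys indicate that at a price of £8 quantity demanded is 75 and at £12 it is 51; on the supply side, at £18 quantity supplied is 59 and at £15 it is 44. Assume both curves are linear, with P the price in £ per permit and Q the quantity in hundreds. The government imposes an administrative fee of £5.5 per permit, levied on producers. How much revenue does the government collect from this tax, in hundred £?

Demand slope: (51 − 75)/(12 − 8) = -6, so Qd = 123 − 6P.
Supply slope: (44 − 59)/(15 − 18) = 5, so Qs = 5P − 31.
Before the tax: set 123 − 6P = 5P − 31 → P* = £14, Q* = 39.
With the tax collected from producers, supply shifts: Qs = 5(P − 5.5) − 31.
New equilibrium: buyers pay £16.5, producers receive £11, Q = 24. (Wedge: Pb − Ps = 5.5.)
Revenue = t · Q = 5.5 · 24 = £132.

Tax revenue = £132 hundred.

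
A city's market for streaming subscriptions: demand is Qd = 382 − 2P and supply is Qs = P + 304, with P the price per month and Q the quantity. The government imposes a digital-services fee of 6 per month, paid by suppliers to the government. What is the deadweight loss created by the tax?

Without the tax, 382 − 2P = P + 304 gives 3P = 78, so P* = 26 and Q* = 330.
With the tax collected from suppliers, supply shifts: Qs = (P − 6) + 304.
New equilibrium: consumers pay 28, suppliers receive 22, Q = 326. (Wedge: Pb − Ps = 6.)
Quantity falls by |ΔQ| = |330 − 326| = 4.
DWL = ½ · t · |ΔQ| = ½ · 6 · 4 = 12.

Deadweight loss = 12.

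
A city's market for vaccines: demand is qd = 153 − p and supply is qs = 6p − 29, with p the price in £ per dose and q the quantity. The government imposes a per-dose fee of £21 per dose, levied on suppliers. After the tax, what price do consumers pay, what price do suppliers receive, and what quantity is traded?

Without the tax, 153 − p = 6p − 29 gives 7p = 182, so p* = £26 and q* = 127.
With the tax collected from suppliers, supply shifts: qs = 6(p − 21) − 29.
Solving gives q = 109 with consumers paying £44 and suppliers receiving £23 (the £21 wedge).
The less price-elastic side of the market bears the larger share of a per-unit tax.

Consumers pay £44; suppliers receive £23; quantity = 109.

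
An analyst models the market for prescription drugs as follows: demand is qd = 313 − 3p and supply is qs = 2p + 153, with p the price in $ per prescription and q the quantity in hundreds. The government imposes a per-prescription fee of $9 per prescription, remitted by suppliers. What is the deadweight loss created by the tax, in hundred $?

Without the tax, 313 − 3p = 2p + 153 gives 5p = 160, so p* = $32 and q* = 217.
With the tax collected from suppliers, supply shifts: qs = 2(p − 9) + 153.
Solving gives q = 206.2 with buyers paying $35.6 and suppliers receiving $26.6 (the $9 wedge).
Quantity falls by |ΔQ| = |217 − 206.2| = 10.8.
DWL = ½ · t · |ΔQ| = ½ · 9 · 10.8 = $48.6.

Deadweight loss = $48.6 hundred.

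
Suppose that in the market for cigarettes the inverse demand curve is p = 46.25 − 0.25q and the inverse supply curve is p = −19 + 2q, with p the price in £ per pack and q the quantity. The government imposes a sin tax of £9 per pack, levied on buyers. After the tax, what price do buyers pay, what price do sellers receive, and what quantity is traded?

Rewrite in direct form: qd = 185 − 4p and qs = 0.5p + 9.5.
Before the tax: set 185 − 4p = 0.5p + 9.5 → p* = £39, q* = 29.
With the tax collected from buyers, demand (in seller-price terms) shifts: qd = 185 − 4(p + 9).
Solving gives q = 25 with buyers paying £40 and sellers receiving £31 (the £9 wedge).

Buyers pay £40; sellers receive £31; quantity = 25.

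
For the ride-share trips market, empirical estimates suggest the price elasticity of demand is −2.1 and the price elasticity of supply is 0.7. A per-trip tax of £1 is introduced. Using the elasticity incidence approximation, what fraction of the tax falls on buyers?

Incidence ratio: buyers' share ≈ εs / (εs + |εd|) = 0.7 / (0.7 + 2.1) = 0.25.
Supply is the less elastic side, so buyers bear the smaller share.

Buyers' share ≈ 0.25.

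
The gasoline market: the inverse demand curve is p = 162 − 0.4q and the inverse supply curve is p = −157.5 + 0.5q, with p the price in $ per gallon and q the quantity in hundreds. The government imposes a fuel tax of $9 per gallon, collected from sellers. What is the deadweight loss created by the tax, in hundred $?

Deadweight loss = $45 hundred.

Inverting to q(p) form: qd = 405 − 2.5p; qs = 2p + 315.
Before the tax: set 405 − 2.5p = 2p + 315 → p* = $20, q* = 355.
With the tax collected from sellers, supply shifts: qs = 2(p − 9) + 315.
Solving gives q = 345 with consumers paying $24 and sellers receiving $15 (the $9 wedge).
Quantity falls by |ΔQ| = |355 − 345| = 10.
DWL = ½ · t · |ΔQ| = ½ · 9 · 10 = $45.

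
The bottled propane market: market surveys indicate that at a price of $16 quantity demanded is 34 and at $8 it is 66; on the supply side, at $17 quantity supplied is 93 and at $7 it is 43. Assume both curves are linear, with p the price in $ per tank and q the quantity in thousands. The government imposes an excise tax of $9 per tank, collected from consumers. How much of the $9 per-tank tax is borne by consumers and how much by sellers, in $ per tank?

Consumers bear $5 per tank; sellers bear $4 per tank.

Demand slope: (66 − 34)/(8 − 16) = -4, so qd = 98 − 4p.
Supply slope: (43 − 93)/(7 − 17) = 5, so qs = 5p + 8.
Without the tax, 98 − 4p = 5p + 8 gives 9p = 90, so p* = $10 and q* = 58.
With the tax collected from consumers, demand (in seller-price terms) shifts: qd = 98 − 4(p + 9).
New equilibrium: consumers pay $15, sellers receive $6, q = 38. (Wedge: pb − ps = 9.)
Burden on consumers: $5; on sellers: $4. (They sum to $9.)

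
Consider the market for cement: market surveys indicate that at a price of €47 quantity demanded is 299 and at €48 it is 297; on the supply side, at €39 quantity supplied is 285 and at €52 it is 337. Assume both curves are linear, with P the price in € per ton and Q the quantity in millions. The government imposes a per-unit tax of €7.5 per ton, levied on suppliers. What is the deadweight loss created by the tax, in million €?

Demand slope: (297 − 299)/(48 − 47) = -2, so Qd = 393 − 2P.
Supply slope: (337 − 285)/(52 − 39) = 4, so Qs = 4P + 129.
Before the tax: set 393 − 2P = 4P + 129 → P* = €44, Q* = 305.
With the tax collected from suppliers, supply shifts: Qs = 4(P − 7.5) + 129.
New equilibrium: buyers pay €49, suppliers receive €41.5, Q = 295. (Wedge: Pb − Ps = 7.5.)
Quantity falls by |ΔQ| = |305 − 295| = 10.
DWL = ½ · t · |ΔQ| = ½ · 7.5 · 10 = €37.5.

Deadweight loss = €37.5 million.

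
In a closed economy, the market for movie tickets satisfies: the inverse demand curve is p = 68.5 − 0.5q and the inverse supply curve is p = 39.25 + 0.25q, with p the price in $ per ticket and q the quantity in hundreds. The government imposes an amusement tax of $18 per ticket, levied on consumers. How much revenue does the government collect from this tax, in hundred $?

Tax revenue = $270 hundred.

Inverting to q(p) form: qd = 137 − 2p; qs = 4p − 157.
Before the tax: set 137 − 2p = 4p − 157 → p* = $49, q* = 39.
With the tax collected from consumers, demand (in seller-price terms) shifts: qd = 137 − 2(p + 18).
New equilibrium: consumers pay $61, suppliers receive $43, q = 15. (Wedge: pb − ps = 18.)
Revenue = t · Q = 18 · 15 = $270.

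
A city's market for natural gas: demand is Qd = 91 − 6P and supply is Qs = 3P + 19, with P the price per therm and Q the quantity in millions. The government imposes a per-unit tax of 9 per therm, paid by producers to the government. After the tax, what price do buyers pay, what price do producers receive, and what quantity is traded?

Buyers pay 11; producers receive 2; quantity = 25.

Without the tax, 91 − 6P = 3P + 19 gives 9P = 72, so P* = 8 and Q* = 43.
With the tax collected from producers, supply shifts: Qs = 3(P − 9) + 19.
Solving gives Q = 25 with buyers paying 11 and producers receiving 2 (the 9 wedge).
The less price-elastic side of the market bears the larger share of a per-unit tax.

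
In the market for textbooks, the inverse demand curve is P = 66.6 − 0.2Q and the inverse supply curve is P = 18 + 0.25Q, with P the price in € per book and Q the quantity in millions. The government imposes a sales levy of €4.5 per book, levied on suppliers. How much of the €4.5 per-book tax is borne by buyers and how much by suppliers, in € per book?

Buyers bear €2 per book; suppliers bear €2.5 per book.

Rewrite in direct form: Qd = 333 − 5P and Qs = 4P − 72.
Before the tax: set 333 − 5P = 4P − 72 → P* = €45, Q* = 108.
With the tax collected from suppliers, supply shifts: Qs = 4(P − 4.5) − 72.
New equilibrium: buyers pay €47, suppliers receive €42.5, Q = 98. (Wedge: Pb − Ps = 4.5.)
Burden on buyers: €2; on suppliers: €2.5. (They sum to €4.5.)
The less price-elastic side of the market bears the larger share of a per-unit tax.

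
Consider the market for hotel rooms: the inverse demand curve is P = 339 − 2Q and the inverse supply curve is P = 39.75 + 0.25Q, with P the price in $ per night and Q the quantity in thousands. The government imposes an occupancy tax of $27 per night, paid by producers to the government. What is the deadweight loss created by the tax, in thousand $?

Deadweight loss = $162 thousand.

Inverting to Q(P) form: Qd = 169.5 − 0.5P; Qs = 4P − 159.
Before the tax: set 169.5 − 0.5P = 4P − 159 → P* = $73, Q* = 133.
With the tax collected from producers, supply shifts: Qs = 4(P − 27) − 159.
New equilibrium: buyers pay $97, producers receive $70, Q = 121. (Wedge: Pb − Ps = 27.)
Quantity falls by |ΔQ| = |133 − 121| = 12.
DWL = ½ · t · |ΔQ| = ½ · 27 · 12 = $162.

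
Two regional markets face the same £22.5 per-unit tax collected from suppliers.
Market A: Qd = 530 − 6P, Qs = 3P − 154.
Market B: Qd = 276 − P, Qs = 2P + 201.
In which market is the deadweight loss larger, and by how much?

Market A: pre-tax P* = £76, Q* = 74; post-tax Q = 29; deadweight loss = £506.25.
Market B: pre-tax P* = £25, Q* = 251; post-tax Q = 236; deadweight loss = £168.75.
Difference: £506.25 vs £168.75 → market A is larger by £337.5.

Market A, by £337.5.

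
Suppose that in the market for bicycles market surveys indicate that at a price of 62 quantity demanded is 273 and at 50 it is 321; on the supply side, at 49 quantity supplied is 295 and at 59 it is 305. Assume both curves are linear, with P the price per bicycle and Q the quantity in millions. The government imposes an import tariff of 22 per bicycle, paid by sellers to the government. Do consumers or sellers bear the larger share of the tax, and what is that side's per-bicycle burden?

Sellers bear the larger share: 17.6 per bicycle.

Demand slope: (321 − 273)/(50 − 62) = -4, so Qd = 521 − 4P.
Supply slope: (305 − 295)/(59 − 49) = 1, so Qs = P + 246.
Before the tax: set 521 − 4P = P + 246 → P* = 55, Q* = 301.
With the tax collected from sellers, supply shifts: Qs = (P − 22) + 246.
Solving gives Q = 283.4 with consumers paying 59.4 and sellers receiving 37.4 (the 22 wedge).
Per-bicycle burden: consumers 4.4, sellers 17.6.
Sellers take the larger share because supply is less price-elastic here (demand slope 4 vs supply slope 1).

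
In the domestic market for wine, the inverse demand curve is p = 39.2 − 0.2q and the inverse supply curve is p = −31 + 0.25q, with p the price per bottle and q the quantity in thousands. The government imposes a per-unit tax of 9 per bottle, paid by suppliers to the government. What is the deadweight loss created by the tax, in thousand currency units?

Rewrite in direct form: qd = 196 − 5p and qs = 4p + 124.
Without the tax, 196 − 5p = 4p + 124 gives 9p = 72, so p* = 8 and q* = 156.
With the tax collected from suppliers, supply shifts: qs = 4(p − 9) + 124.
New equilibrium: consumers pay 12, suppliers receive 3, q = 136. (Wedge: pb − ps = 9.)
Quantity falls by |ΔQ| = |156 − 136| = 20.
DWL = ½ · t · |ΔQ| = ½ · 9 · 20 = 90.

Deadweight loss = 90 thousand.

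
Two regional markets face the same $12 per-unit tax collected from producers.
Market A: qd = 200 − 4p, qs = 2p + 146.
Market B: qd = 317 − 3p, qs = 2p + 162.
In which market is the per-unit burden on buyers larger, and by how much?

Market B, by $0.8.

Market A: pre-tax p* = $9, q* = 164; post-tax q = 148; per-unit burden on buyers = $4.
Market B: pre-tax p* = $31, q* = 224; post-tax q = 209.6; per-unit burden on buyers = $4.8.
Difference: $4 vs $4.8 → market B is larger by $0.8.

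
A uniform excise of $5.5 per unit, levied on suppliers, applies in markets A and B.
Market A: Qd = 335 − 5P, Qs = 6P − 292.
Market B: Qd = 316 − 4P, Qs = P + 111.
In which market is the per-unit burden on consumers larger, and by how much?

Market A, by $1.9.

Market A: pre-tax P* = $57, Q* = 50; post-tax Q = 35; per-unit burden on consumers = $3.
Market B: pre-tax P* = $41, Q* = 152; post-tax Q = 147.6; per-unit burden on consumers = $1.1.
Difference: $3 vs $1.1 → market A is larger by $1.9.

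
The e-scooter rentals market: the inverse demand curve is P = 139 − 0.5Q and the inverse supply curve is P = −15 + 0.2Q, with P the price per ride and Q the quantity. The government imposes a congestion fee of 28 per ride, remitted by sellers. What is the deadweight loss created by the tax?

Rewrite in direct form: Qd = 278 − 2P and Qs = 5P + 75.
Before the tax: set 278 − 2P = 5P + 75 → P* = 29, Q* = 220.
With the tax collected from sellers, supply shifts: Qs = 5(P − 28) + 75.
Solving gives Q = 180 with buyers paying 49 and sellers receiving 21 (the 28 wedge).
Quantity falls by |ΔQ| = |220 − 180| = 40.
DWL = ½ · t · |ΔQ| = ½ · 28 · 40 = 560.

Deadweight loss = 560.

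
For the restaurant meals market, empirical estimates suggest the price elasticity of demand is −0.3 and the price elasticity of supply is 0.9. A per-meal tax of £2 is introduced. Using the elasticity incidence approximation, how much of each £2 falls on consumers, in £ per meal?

Incidence ratio: consumers' share ≈ εs / (εs + |εd|) = 0.9 / (0.9 + 0.3) = 0.75.
So consumers bear ≈ 0.75 × £2 = £1.5; producers bear £0.5.

Consumers bear ≈ £1.5 per meal.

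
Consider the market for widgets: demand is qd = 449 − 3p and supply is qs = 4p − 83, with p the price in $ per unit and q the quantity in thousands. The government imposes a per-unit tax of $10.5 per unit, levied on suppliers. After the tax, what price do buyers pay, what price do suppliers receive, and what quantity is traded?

Buyers pay $82; suppliers receive $71.5; quantity = 203.

Without the tax, 449 − 3p = 4p − 83 gives 7p = 532, so p* = $76 and q* = 221.
With the tax collected from suppliers, supply shifts: qs = 4(p − 10.5) − 83.
New equilibrium: buyers pay $82, suppliers receive $71.5, q = 203. (Wedge: pb − ps = 10.5.)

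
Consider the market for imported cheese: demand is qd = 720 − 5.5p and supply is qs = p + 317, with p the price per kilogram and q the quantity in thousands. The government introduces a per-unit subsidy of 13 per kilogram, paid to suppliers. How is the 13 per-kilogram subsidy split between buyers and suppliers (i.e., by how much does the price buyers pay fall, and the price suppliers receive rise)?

Without the subsidy, 720 − 5.5p = p + 317 gives 6.5p = 403, so p* = 62 and q* = 379.
With a per-unit subsidy paid to suppliers, each receives p + 13 per unit sold, so supply becomes qs = (p + 13) + 317.
Solving gives q = 390 with buyers paying 60 and suppliers receiving 73 (the 13 wedge).
Gain to buyers: 2; to suppliers: 11. (They sum to 13.)

Buyers gain 2 per kilogram; suppliers gain 11 per kilogram.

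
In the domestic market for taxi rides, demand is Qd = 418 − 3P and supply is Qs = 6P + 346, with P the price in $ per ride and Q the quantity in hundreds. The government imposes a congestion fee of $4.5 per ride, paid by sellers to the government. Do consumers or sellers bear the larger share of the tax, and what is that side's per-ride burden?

Before the tax: set 418 − 3P = 6P + 346 → P* = $8, Q* = 394.
With the tax collected from sellers, supply shifts: Qs = 6(P − 4.5) + 346.
New equilibrium: consumers pay $11, sellers receive $6.5, Q = 385. (Wedge: Pb − Ps = 4.5.)
Per-ride burden: consumers $3, sellers $1.5.
Consumers take the larger share because demand is less price-elastic here (demand slope 3 vs supply slope 6).

Consumers bear the larger share: $3 per ride.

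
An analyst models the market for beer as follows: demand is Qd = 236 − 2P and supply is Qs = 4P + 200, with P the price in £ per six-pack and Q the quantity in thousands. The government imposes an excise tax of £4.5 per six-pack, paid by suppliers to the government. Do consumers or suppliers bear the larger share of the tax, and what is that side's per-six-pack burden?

Consumers bear the larger share: £3 per six-pack.

Before the tax: set 236 − 2P = 4P + 200 → P* = £6, Q* = 224.
With the tax collected from suppliers, supply shifts: Qs = 4(P − 4.5) + 200.
New equilibrium: consumers pay £9, suppliers receive £4.5, Q = 218. (Wedge: Pb − Ps = 4.5.)
Per-six-pack burden: consumers £3, suppliers £1.5.
Consumers take the larger share because demand is less price-elastic here (demand slope 2 vs supply slope 4).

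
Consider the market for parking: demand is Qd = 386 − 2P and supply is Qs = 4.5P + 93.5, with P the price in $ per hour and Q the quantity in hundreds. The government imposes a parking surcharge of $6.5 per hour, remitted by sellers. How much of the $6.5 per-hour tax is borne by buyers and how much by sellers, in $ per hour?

Buyers bear $4.5 per hour; sellers bear $2 per hour.

Without the tax, 386 − 2P = 4.5P + 93.5 gives 6.5P = 292.5, so P* = $45 and Q* = 296.
With the tax collected from sellers, supply shifts: Qs = 4.5(P − 6.5) + 93.5.
New equilibrium: buyers pay $49.5, sellers receive $43, Q = 287. (Wedge: Pb − Ps = 6.5.)
Burden on buyers: $4.5; on sellers: $2. (They sum to $6.5.)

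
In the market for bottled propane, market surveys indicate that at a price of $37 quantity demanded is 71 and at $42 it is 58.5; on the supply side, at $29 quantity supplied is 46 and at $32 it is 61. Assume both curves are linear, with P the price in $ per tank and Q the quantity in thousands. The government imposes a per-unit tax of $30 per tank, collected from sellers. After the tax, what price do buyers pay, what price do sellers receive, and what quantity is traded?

Demand slope: (58.5 − 71)/(42 − 37) = -2.5, so Qd = 163.5 − 2.5P.
Supply slope: (61 − 46)/(32 − 29) = 5, so Qs = 5P − 99.
Before the tax: set 163.5 − 2.5P = 5P − 99 → P* = $35, Q* = 76.
With the tax collected from sellers, supply shifts: Qs = 5(P − 30) − 99.
New equilibrium: buyers pay $55, sellers receive $25, Q = 26. (Wedge: Pb − Ps = 30.)

Buyers pay $55; sellers receive $25; quantity = 26.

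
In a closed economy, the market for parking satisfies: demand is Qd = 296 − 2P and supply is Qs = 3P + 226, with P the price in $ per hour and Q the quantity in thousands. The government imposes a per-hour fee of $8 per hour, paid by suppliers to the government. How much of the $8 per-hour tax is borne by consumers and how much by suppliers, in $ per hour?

Without the tax, 296 − 2P = 3P + 226 gives 5P = 70, so P* = $14 and Q* = 268.
With the tax collected from suppliers, supply shifts: Qs = 3(P − 8) + 226.
New equilibrium: consumers pay $18.8, suppliers receive $10.8, Q = 258.4. (Wedge: Pb − Ps = 8.)
Burden on consumers: $4.8; on suppliers: $3.2. (They sum to $8.)
The less price-elastic side of the market bears the larger share of a per-unit tax.

Consumers bear $4.8 per hour; suppliers bear $3.2 per hour.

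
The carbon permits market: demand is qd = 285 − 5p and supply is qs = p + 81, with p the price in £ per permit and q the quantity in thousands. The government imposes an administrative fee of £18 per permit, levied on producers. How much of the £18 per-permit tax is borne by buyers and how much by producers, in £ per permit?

Before the tax: set 285 − 5p = p + 81 → p* = £34, q* = 115.
With the tax collected from producers, supply shifts: qs = (p − 18) + 81.
Solving gives q = 100 with buyers paying £37 and producers receiving £19 (the £18 wedge).
Burden on buyers: £3; on producers: £15. (They sum to £18.)
The less price-elastic side of the market bears the larger share of a per-unit tax.

Buyers bear £3 per permit; producers bear £15 per permit.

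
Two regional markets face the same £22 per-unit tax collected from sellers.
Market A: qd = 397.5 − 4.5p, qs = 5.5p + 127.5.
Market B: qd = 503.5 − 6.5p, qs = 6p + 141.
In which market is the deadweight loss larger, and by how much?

Market A: pre-tax p* = £27, q* = 276; post-tax q = 221.55; deadweight loss = £598.95.
Market B: pre-tax p* = £29, q* = 315; post-tax q = 246.36; deadweight loss = £755.04.
Difference: £598.95 vs £755.04 → market B is larger by £156.09.

Market B, by £156.09.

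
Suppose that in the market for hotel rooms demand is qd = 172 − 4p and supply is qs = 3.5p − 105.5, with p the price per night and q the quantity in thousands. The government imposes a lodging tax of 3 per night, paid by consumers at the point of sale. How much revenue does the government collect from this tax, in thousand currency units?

Tax revenue = 55.2 thousand.

Without the tax, 172 − 4p = 3.5p − 105.5 gives 7.5p = 277.5, so p* = 37 and q* = 24.
With the tax collected from consumers, demand (in seller-price terms) shifts: qd = 172 − 4(p + 3).
Solving gives q = 18.4 with consumers paying 38.4 and suppliers receiving 35.4 (the 3 wedge).
Revenue = t · Q = 3 · 18.4 = 55.2.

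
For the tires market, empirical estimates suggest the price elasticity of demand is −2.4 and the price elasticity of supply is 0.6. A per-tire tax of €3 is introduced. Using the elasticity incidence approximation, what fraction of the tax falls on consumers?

Incidence ratio: consumers' share ≈ εs / (εs + |εd|) = 0.6 / (0.6 + 2.4) = 0.2.
Supply is the less elastic side, so consumers bear the smaller share.

Consumers' share ≈ 0.2.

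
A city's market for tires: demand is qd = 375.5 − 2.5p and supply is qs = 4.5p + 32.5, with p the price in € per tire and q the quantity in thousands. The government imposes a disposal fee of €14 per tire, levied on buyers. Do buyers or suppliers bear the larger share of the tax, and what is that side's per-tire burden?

Buyers bear the larger share: €9 per tire.

Without the tax, 375.5 − 2.5p = 4.5p + 32.5 gives 7p = 343, so p* = €49 and q* = 253.
With the tax collected from buyers, demand (in seller-price terms) shifts: qd = 375.5 − 2.5(p + 14).
New equilibrium: buyers pay €58, suppliers receive €44, q = 230.5. (Wedge: pb − ps = 14.)
Per-tire burden: buyers €9, suppliers €5.
Buyers take the larger share because demand is less price-elastic here (demand slope 2.5 vs supply slope 4.5).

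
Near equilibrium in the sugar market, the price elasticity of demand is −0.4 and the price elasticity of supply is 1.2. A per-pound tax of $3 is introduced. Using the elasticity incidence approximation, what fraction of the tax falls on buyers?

Incidence ratio: buyers' share ≈ εs / (εs + |εd|) = 1.2 / (1.2 + 0.4) = 0.75.
Supply is the more elastic side, so buyers bear the larger share.

Buyers' share ≈ 0.75.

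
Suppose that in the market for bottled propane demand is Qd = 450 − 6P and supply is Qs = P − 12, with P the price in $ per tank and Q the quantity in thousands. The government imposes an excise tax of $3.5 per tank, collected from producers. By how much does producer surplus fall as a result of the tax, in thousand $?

Before the tax: set 450 − 6P = P − 12 → P* = $66, Q* = 54.
With the tax collected from producers, supply shifts: Qs = (P − 3.5) − 12.
New equilibrium: consumers pay $66.5, producers receive $63, Q = 51. (Wedge: Pb − Ps = 3.5.)
ΔPS is the trapezoid between Q = 51 and Q = 54 of height $3: ½ · (54 + 51) · 3 = $157.5.

Producer surplus falls by $157.5 thousand.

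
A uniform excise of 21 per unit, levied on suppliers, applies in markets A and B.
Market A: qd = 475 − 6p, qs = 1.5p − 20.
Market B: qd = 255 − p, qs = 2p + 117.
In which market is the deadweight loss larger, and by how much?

Market A, by 117.6.

Market A: pre-tax p* = 66, q* = 79; post-tax q = 53.8; deadweight loss = 264.6.
Market B: pre-tax p* = 46, q* = 209; post-tax q = 195; deadweight loss = 147.
Difference: 264.6 vs 147 → market A is larger by 117.6.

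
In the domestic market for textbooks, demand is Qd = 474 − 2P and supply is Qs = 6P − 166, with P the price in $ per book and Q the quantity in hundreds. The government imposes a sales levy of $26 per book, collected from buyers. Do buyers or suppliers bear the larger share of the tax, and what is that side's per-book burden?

Buyers bear the larger share: $19.5 per book.

Without the tax, 474 − 2P = 6P − 166 gives 8P = 640, so P* = $80 and Q* = 314.
With the tax collected from buyers, demand (in seller-price terms) shifts: Qd = 474 − 2(P + 26).
New equilibrium: buyers pay $99.5, suppliers receive $73.5, Q = 275. (Wedge: Pb − Ps = 26.)
Per-book burden: buyers $19.5, suppliers $6.5.
Buyers take the larger share because demand is less price-elastic here (demand slope 2 vs supply slope 6).
The less price-elastic side of the market bears the larger share of a per-unit tax.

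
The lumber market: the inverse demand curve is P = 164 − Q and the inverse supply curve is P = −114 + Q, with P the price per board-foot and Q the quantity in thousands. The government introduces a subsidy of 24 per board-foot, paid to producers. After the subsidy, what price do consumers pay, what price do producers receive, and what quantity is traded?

Rewrite in direct form: Qd = 164 − P and Qs = P + 114.
Before the subsidy: set 164 − P = P + 114 → P* = 25, Q* = 139.
With a per-unit subsidy paid to producers, each receives P + 24 per unit sold, so supply becomes Qs = (P + 24) + 114.
Solving gives Q = 151 with consumers paying 13 and producers receiving 37 (the 24 wedge).

Consumers pay 13; producers receive 37; quantity = 151.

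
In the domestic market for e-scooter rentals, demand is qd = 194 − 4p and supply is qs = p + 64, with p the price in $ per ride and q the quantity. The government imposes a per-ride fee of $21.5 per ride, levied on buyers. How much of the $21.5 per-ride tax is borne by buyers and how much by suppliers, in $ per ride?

Buyers bear $4.3 per ride; suppliers bear $17.2 per ride.

Before the tax: set 194 − 4p = p + 64 → p* = $26, q* = 90.
With the tax collected from buyers, demand (in seller-price terms) shifts: qd = 194 − 4(p + 21.5).
Solving gives q = 72.8 with buyers paying $30.3 and suppliers receiving $8.8 (the $21.5 wedge).
Burden on buyers: $4.3; on suppliers: $17.2. (They sum to $21.5.)
The less price-elastic side of the market bears the larger share of a per-unit tax.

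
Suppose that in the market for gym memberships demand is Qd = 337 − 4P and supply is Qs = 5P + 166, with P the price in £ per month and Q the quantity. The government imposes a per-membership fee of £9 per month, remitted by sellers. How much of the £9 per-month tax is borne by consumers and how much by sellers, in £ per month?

Consumers bear £5 per month; sellers bear £4 per month.

Without the tax, 337 − 4P = 5P + 166 gives 9P = 171, so P* = £19 and Q* = 261.
With the tax collected from sellers, supply shifts: Qs = 5(P − 9) + 166.
New equilibrium: consumers pay £24, sellers receive £15, Q = 241. (Wedge: Pb − Ps = 9.)
Burden on consumers: £5; on sellers: £4. (They sum to £9.)
The less price-elastic side of the market bears the larger share of a per-unit tax.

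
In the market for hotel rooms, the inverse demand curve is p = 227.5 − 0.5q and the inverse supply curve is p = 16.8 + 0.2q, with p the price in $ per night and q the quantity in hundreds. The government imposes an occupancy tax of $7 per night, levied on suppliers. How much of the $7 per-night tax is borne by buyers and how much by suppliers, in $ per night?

Rewrite in direct form: qd = 455 − 2p and qs = 5p − 84.
Without the tax, 455 − 2p = 5p − 84 gives 7p = 539, so p* = $77 and q* = 301.
With the tax collected from suppliers, supply shifts: qs = 5(p − 7) − 84.
Solving gives q = 291 with buyers paying $82 and suppliers receiving $75 (the $7 wedge).
Burden on buyers: $5; on suppliers: $2. (They sum to $7.)
The less price-elastic side of the market bears the larger share of a per-unit tax.

Buyers bear $5 per night; suppliers bear $2 per night.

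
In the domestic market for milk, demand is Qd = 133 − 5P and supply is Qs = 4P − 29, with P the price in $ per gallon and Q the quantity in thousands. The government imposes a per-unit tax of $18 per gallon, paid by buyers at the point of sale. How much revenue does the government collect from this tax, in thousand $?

Tax revenue = $54 thousand.

Without the tax, 133 − 5P = 4P − 29 gives 9P = 162, so P* = $18 and Q* = 43.
With the tax collected from buyers, demand (in seller-price terms) shifts: Qd = 133 − 5(P + 18).
New equilibrium: buyers pay $26, sellers receive $8, Q = 3. (Wedge: Pb − Ps = 18.)
Revenue = t · Q = 18 · 3 = $54.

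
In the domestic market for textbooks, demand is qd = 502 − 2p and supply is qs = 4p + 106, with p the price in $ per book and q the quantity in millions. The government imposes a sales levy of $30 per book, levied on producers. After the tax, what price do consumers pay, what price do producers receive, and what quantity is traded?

Before the tax: set 502 − 2p = 4p + 106 → p* = $66, q* = 370.
With the tax collected from producers, supply shifts: qs = 4(p − 30) + 106.
New equilibrium: consumers pay $86, producers receive $56, q = 330. (Wedge: pb − ps = 30.)
The less price-elastic side of the market bears the larger share of a per-unit tax.

Consumers pay $86; producers receive $56; quantity = 330.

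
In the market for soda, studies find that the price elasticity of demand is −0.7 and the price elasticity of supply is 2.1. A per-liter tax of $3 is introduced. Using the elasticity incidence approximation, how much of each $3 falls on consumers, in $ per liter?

Incidence ratio: consumers' share ≈ εs / (εs + |εd|) = 2.1 / (2.1 + 0.7) = 0.75.
So consumers bear ≈ 0.75 × $3 = $2.25; sellers bear $0.75.

Consumers bear ≈ $2.25 per liter.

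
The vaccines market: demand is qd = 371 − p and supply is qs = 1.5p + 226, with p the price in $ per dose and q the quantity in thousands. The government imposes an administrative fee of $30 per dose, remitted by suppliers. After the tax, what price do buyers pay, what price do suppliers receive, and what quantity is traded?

Without the tax, 371 − p = 1.5p + 226 gives 2.5p = 145, so p* = $58 and q* = 313.
With the tax collected from suppliers, supply shifts: qs = 1.5(p − 30) + 226.
New equilibrium: buyers pay $76, suppliers receive $46, q = 295. (Wedge: pb − ps = 30.)
The less price-elastic side of the market bears the larger share of a per-unit tax.

Buyers pay $76; suppliers receive $46; quantity = 295.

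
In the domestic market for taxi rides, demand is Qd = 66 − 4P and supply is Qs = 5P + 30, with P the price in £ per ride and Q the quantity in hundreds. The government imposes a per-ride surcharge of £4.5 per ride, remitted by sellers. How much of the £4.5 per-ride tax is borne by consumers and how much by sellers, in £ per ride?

Consumers bear £2.5 per ride; sellers bear £2 per ride.

Without the tax, 66 − 4P = 5P + 30 gives 9P = 36, so P* = £4 and Q* = 50.
With the tax collected from sellers, supply shifts: Qs = 5(P − 4.5) + 30.
Solving gives Q = 40 with consumers paying £6.5 and sellers receiving £2 (the £4.5 wedge).
Burden on consumers: £2.5; on sellers: £2. (They sum to £4.5.)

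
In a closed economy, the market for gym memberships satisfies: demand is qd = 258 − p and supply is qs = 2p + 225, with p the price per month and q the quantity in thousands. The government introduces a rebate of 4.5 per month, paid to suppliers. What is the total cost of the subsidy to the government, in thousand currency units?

Government outlay = 1125 thousand.

Before the subsidy: set 258 − p = 2p + 225 → p* = 11, q* = 247.
With a per-unit subsidy paid to suppliers, each receives p + 4.5 per unit sold, so supply becomes qs = 2(p + 4.5) + 225.
Solving gives q = 250 with consumers paying 8 and suppliers receiving 12.5 (the 4.5 wedge).
Outlay = t · Q = 4.5 · 250 = 1125.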